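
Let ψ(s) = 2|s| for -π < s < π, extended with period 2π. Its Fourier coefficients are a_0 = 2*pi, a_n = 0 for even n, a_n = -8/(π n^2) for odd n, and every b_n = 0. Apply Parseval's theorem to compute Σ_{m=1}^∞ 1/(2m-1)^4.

Parseval: a_0^2/2 + Σ a_n^2 = (1/π) ∫_{-π}^{π} ψ(s)^2 ds = 8*pi**2/3.
Subtract a_0^2/2 = 2*pi**2: Σ a_n^2 = 2*pi**2/3.
Only odd n contribute, with a_n^2 = 64/(π^2 n^4), so Σ_{m≥1} 1/(2m-1)^4 = π^2·(2*pi**2/3)/64 = pi**4/96.

pi**4/96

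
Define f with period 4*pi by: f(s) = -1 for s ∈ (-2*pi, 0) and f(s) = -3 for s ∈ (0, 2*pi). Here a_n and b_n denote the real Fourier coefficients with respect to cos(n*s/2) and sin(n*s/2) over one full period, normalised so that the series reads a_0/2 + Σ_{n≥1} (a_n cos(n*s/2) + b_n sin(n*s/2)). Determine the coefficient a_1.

a_1 = (1/(2*pi)) ∫_{-2*pi}^{2*pi} f(s) cos(s/2) ds.
Split the integral at the breakpoints.
Directly, an antiderivative of (-1) cos(s/2) is -2*sin(s/2); evaluating from -2*pi to 0: ∫_{-2*pi}^{0} (-1) cos(s/2) ds = (0) - (0) = 0.
Directly, an antiderivative of (-3) cos(s/2) is -6*sin(s/2); evaluating from 0 to 2*pi: ∫_{0}^{2*pi} (-3) cos(s/2) ds = (0) - (0) = 0.
Summing the pieces and multiplying by (1/(2*pi)) gives a_1 = 0.

0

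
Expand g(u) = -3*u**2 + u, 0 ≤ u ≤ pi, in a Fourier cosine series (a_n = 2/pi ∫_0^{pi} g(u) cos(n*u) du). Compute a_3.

4*(-1 + 3*pi)/(9*pi)

a_3 = 2/pi ∫_0^{pi} (-3*u**2 + u) cos(3*u) du.
Integrating by parts twice (tabular method), an antiderivative of (-3*u**2 + u) cos(3*u) is -u**2*sin(3*u) + u*sin(3*u)/3 - 2*u*cos(3*u)/3 + 2*sin(3*u)/9 + cos(3*u)/9; evaluating from 0 to pi: ∫_{0}^{pi} (-3*u**2 + u) cos(3*u) du = (-1/9 + 2*pi/3) - (1/9) = -2/9 + 2*pi/3.
Hence a_3 = (2/pi)·(-2/9 + 2*pi/3) = 4*(-1 + 3*pi)/(9*pi).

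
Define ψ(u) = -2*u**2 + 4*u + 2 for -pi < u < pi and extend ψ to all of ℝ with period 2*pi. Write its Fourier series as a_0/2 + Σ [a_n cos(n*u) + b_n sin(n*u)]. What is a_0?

4 - 4*pi**2/3

a_0 = 1/pi ∫_{-pi}^{pi} ψ(u) du = 1/pi · (4*pi*(3 - pi**2)/3) = 4 - 4*pi**2/3.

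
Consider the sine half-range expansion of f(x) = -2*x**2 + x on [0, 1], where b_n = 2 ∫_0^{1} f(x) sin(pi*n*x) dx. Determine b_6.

b_6 = 2 ∫_0^{1} (-2*x**2 + x) sin(6*pi*x) dx.
Integrating by parts twice (tabular method), an antiderivative of (-2*x**2 + x) sin(6*pi*x) is x**2*cos(6*pi*x)/(3*pi) - x*sin(6*pi*x)/(9*pi**2) - x*cos(6*pi*x)/(6*pi) + sin(6*pi*x)/(36*pi**2) - cos(6*pi*x)/(54*pi**3); evaluating from 0 to 1: ∫_{0}^{1} (-2*x**2 + x) sin(6*pi*x) dx = ((-1 + 9*pi**2)/(54*pi**3)) - (-1/(54*pi**3)) = 1/(6*pi).
Hence b_6 = 2·(1/(6*pi)) = 1/(3*pi).

1/(3*pi)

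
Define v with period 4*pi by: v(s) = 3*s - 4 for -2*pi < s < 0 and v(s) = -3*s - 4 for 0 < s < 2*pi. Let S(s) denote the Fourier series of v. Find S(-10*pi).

s = -10*pi differs from s = -2*pi by -2 full period(s), and the series is 4*pi-periodic.
v is continuous at s = -2*pi with value -6*pi - 4, so the series converges to -6*pi - 4 there.

-6*pi - 4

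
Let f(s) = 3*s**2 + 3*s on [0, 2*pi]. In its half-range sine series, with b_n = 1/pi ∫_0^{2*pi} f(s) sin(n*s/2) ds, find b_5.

12*(-8 + 25*pi + 50*pi**2)/(125*pi)

b_5 = 1/pi ∫_0^{2*pi} (3*s**2 + 3*s) sin(5*s/2) ds.
Integrating by parts twice (tabular method), an antiderivative of (3*s**2 + 3*s) sin(5*s/2) is -6*s**2*cos(5*s/2)/5 + 24*s*sin(5*s/2)/25 - 6*s*cos(5*s/2)/5 + 12*sin(5*s/2)/25 + 48*cos(5*s/2)/125; evaluating from 0 to 2*pi: ∫_{0}^{2*pi} (3*s**2 + 3*s) sin(5*s/2) ds = (-48/125 + 12*pi/5 + 24*pi**2/5) - (48/125) = -96/125 + 12*pi/5 + 24*pi**2/5.
Hence b_5 = (1/pi)·(-96/125 + 12*pi/5 + 24*pi**2/5) = 12*(-8 + 25*pi + 50*pi**2)/(125*pi).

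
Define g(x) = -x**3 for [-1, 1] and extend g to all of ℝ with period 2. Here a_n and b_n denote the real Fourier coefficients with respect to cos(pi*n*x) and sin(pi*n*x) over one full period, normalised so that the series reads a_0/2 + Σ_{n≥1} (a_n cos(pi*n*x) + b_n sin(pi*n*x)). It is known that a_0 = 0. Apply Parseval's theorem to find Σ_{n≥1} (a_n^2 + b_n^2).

Parseval: a_0^2/2 + Σ_{n≥1} (a_n^2+b_n^2) = ∫_{-1}^{1} g(x)^2 dx = 2/7.
Subtract a_0^2/2 = 0: Σ (a_n^2+b_n^2) = 2/7.

2/7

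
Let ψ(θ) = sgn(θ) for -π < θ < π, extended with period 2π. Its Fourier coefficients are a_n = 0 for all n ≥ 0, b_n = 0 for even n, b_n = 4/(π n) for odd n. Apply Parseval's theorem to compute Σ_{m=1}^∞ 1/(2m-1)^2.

Parseval: Σ b_n^2 = (1/π) ∫_{-π}^{π} ψ(θ)^2 dθ = 2.
Only odd n contribute, with b_n^2 = 16/(π^2 n^2), so Σ_{m≥1} 1/(2m-1)^2 = π^2·(2)/16 = pi**2/8.

pi**2/8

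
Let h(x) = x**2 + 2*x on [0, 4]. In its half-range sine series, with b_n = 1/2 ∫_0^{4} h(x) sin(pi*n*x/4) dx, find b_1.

b_1 = 1/2 ∫_0^{4} (x**2 + 2*x) sin(pi*x/4) dx.
Integrating by parts twice (tabular method), an antiderivative of (x**2 + 2*x) sin(pi*x/4) is -4*x**2*cos(pi*x/4)/pi + 32*x*sin(pi*x/4)/pi**2 - 8*x*cos(pi*x/4)/pi + 32*sin(pi*x/4)/pi**2 + 128*cos(pi*x/4)/pi**3; evaluating from 0 to 4: ∫_{0}^{4} (x**2 + 2*x) sin(pi*x/4) dx = (-128/pi**3 + 96/pi) - (128/pi**3) = -256/pi**3 + 96/pi.
Hence b_1 = (1/2)·(-256/pi**3 + 96/pi) = -128/pi**3 + 48/pi.

-128/pi**3 + 48/pi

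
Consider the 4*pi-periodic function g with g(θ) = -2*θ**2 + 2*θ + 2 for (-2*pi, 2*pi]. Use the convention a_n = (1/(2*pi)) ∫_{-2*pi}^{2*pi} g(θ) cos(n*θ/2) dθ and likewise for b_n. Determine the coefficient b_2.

b_2 = (1/(2*pi)) ∫_{-2*pi}^{2*pi} g(θ) sin(θ) dθ.
Integrating by parts twice (tabular method), an antiderivative of (-2*θ**2 + 2*θ + 2) sin(θ) is 2*θ**2*cos(θ) - 4*θ*sin(θ) - 2*θ*cos(θ) + 2*sin(θ) - 6*cos(θ); evaluating from -2*pi to 2*pi: ∫_{-2*pi}^{2*pi} (-2*θ**2 + 2*θ + 2) sin(θ) dθ = (-4*pi - 6 + 8*pi**2) - (-6 + 4*pi + 8*pi**2) = -8*pi.
Hence b_2 = (1/(2*pi))·(-8*pi) = -4.

-4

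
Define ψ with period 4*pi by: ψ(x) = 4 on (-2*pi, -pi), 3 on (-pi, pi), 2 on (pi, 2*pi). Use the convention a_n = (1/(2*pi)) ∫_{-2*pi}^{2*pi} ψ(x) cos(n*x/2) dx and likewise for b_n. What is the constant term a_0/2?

a_0 = (1/(2*pi)) ∫_{-2*pi}^{2*pi} ψ(x) dx = (1/(2*pi)) · (12*pi) = 6.
So the constant term a_0/2 = 3.

3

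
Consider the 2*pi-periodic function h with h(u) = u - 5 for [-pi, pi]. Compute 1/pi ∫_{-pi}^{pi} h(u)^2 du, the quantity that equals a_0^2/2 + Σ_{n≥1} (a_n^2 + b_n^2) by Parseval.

2*pi**2/3 + 50

1/pi ∫_{-pi}^{pi} h(u)^2 du = 1/pi · (2*pi*(pi**2 + 75)/3) = 2*pi**2/3 + 50.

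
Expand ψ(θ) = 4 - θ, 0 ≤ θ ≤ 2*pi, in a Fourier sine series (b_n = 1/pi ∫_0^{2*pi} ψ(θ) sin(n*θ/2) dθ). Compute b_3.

b_3 = 1/pi ∫_0^{2*pi} (4 - θ) sin(3*θ/2) dθ.
Integrating by parts (boundary term plus one more integral), an antiderivative of (4 - θ) sin(3*θ/2) is 2*θ*cos(3*θ/2)/3 - 4*sin(3*θ/2)/9 - 8*cos(3*θ/2)/3; evaluating from 0 to 2*pi: ∫_{0}^{2*pi} (4 - θ) sin(3*θ/2) dθ = (8/3 - 4*pi/3) - (-8/3) = 16/3 - 4*pi/3.
Hence b_3 = (1/pi)·(16/3 - 4*pi/3) = 4*(4 - pi)/(3*pi).

4*(4 - pi)/(3*pi)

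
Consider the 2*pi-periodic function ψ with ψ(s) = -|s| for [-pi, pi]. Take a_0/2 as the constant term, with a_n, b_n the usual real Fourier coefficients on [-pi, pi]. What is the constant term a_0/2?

a_0 = 1/pi ∫_{-pi}^{pi} ψ(s) ds = 1/pi · (-pi**2) = -pi.
So the constant term a_0/2 = -pi/2.

-pi/2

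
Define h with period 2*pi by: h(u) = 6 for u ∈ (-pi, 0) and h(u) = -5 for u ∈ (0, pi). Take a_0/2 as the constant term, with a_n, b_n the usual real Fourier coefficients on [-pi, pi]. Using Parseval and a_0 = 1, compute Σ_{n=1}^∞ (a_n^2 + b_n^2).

Parseval: a_0^2/2 + Σ_{n≥1} (a_n^2+b_n^2) = 1/pi ∫_{-pi}^{pi} h(u)^2 du = 61.
Subtract a_0^2/2 = 1/2: Σ (a_n^2+b_n^2) = 121/2.

121/2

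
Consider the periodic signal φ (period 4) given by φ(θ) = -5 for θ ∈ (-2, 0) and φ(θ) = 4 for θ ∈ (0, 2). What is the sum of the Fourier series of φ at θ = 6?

θ = 6 differs from θ = -2 by 2 full period(s), and the series is 4-periodic.
At θ = -2 the one-sided limits are φ(-2^-) = 4 and φ(-2^+) = -5.
By Dirichlet's theorem the series converges to their average, [(4) + (-5)]/2 = -1/2.

-1/2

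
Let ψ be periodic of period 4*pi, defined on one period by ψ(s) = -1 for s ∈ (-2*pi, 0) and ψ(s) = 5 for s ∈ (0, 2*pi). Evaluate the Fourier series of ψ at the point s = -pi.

ψ is continuous at s = -pi with value -1, so the series converges to -1 there.

-1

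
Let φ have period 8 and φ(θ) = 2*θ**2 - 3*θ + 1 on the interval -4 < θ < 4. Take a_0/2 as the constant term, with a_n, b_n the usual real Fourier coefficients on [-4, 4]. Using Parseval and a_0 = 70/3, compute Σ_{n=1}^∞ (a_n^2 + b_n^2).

Parseval: a_0^2/2 + Σ_{n≥1} (a_n^2+b_n^2) = 1/4 ∫_{-4}^{4} φ(θ)^2 dθ = 8254/15.
Subtract a_0^2/2 = 2450/9: Σ (a_n^2+b_n^2) = 12512/45.

12512/45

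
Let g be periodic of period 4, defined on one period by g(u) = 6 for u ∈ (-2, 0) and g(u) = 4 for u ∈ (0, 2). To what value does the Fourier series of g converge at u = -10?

u = -10 differs from u = -2 by -2 full period(s), and the series is 4-periodic.
At u = -2 the one-sided limits are g(-2^-) = 4 and g(-2^+) = 6.
By Dirichlet's theorem the series converges to their average, [(4) + (6)]/2 = 5.

5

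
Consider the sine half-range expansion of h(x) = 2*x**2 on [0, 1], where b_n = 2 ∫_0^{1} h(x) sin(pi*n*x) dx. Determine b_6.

b_6 = 2 ∫_0^{1} (2*x**2) sin(6*pi*x) dx.
Integrating by parts twice (tabular method), an antiderivative of (2*x**2) sin(6*pi*x) is -x**2*cos(6*pi*x)/(3*pi) + x*sin(6*pi*x)/(9*pi**2) + cos(6*pi*x)/(54*pi**3); evaluating from 0 to 1: ∫_{0}^{1} (2*x**2) sin(6*pi*x) dx = ((1 - 18*pi**2)/(54*pi**3)) - (1/(54*pi**3)) = -1/(3*pi).
Hence b_6 = 2·(-1/(3*pi)) = -2/(3*pi).

-2/(3*pi)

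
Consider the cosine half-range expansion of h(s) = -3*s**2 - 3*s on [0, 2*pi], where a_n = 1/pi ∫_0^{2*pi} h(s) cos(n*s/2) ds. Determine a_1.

24/pi + 48

a_1 = 1/pi ∫_0^{2*pi} (-3*s**2 - 3*s) cos(s/2) ds.
Integrating by parts twice (tabular method), an antiderivative of (-3*s**2 - 3*s) cos(s/2) is -6*s**2*sin(s/2) - 6*s*sin(s/2) - 24*s*cos(s/2) + 48*sin(s/2) - 12*cos(s/2); evaluating from 0 to 2*pi: ∫_{0}^{2*pi} (-3*s**2 - 3*s) cos(s/2) ds = (12 + 48*pi) - (-12) = 24 + 48*pi.
Hence a_1 = (1/pi)·(24 + 48*pi) = 24/pi + 48.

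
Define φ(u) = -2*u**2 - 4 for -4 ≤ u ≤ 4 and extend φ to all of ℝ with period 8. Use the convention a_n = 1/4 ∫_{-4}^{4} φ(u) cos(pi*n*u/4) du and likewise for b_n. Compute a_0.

a_0 = 1/4 ∫_{-4}^{4} φ(u) du = 1/4 · (-352/3) = -88/3.

-88/3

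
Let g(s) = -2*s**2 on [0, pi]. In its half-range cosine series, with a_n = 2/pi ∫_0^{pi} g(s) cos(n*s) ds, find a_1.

8

a_1 = 2/pi ∫_0^{pi} (-2*s**2) cos(s) ds.
Integrating by parts twice (tabular method), an antiderivative of (-2*s**2) cos(s) is -2*s**2*sin(s) - 4*s*cos(s) + 4*sin(s); evaluating from 0 to pi: ∫_{0}^{pi} (-2*s**2) cos(s) ds = (4*pi) - (0) = 4*pi.
Hence a_1 = (2/pi)·(4*pi) = 8.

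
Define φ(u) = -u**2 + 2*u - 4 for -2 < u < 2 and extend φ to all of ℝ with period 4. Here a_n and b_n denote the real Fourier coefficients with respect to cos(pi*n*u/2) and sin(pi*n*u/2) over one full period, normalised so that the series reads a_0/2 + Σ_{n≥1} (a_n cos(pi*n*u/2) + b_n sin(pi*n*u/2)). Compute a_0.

a_0 = 1/2 ∫_{-2}^{2} φ(u) du = 1/2 · (-64/3) = -32/3.

-32/3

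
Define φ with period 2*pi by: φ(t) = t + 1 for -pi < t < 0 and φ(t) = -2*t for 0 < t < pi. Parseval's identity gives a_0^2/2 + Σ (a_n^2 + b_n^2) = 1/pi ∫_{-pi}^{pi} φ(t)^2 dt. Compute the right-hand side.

1/pi ∫_{-pi}^{pi} φ(t)^2 dt = 1/pi · (pi*(-pi + 1 + 5*pi**2/3)) = -pi + 1 + 5*pi**2/3.

-pi + 1 + 5*pi**2/3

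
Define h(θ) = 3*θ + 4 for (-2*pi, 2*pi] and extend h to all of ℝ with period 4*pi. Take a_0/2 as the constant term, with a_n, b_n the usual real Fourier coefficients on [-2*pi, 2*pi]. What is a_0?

a_0 = (1/(2*pi)) ∫_{-2*pi}^{2*pi} h(θ) dθ = (1/(2*pi)) · (16*pi) = 8.

8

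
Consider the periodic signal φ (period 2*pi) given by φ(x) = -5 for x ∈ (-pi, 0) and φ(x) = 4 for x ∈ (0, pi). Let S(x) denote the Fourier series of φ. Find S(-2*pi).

x = -2*pi differs from x = 0 by -1 full period(s), and the series is 2*pi-periodic.
At x = 0 the one-sided limits are φ(0^-) = -5 and φ(0^+) = 4.
By Dirichlet's theorem the series converges to their average, [(-5) + (4)]/2 = -1/2.

-1/2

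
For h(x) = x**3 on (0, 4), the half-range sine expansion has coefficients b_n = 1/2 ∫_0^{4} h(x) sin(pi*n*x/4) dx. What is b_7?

128*(-6 + 49*pi**2)/(343*pi**3)

b_7 = 1/2 ∫_0^{4} (x**3) sin(7*pi*x/4) dx.
Integrating by parts three times (tabular method), an antiderivative of (x**3) sin(7*pi*x/4) is -4*x**3*cos(7*pi*x/4)/(7*pi) + 48*x**2*sin(7*pi*x/4)/(49*pi**2) + 384*x*cos(7*pi*x/4)/(343*pi**3) - 1536*sin(7*pi*x/4)/(2401*pi**4); evaluating from 0 to 4: ∫_{0}^{4} (x**3) sin(7*pi*x/4) dx = (256*(-6 + 49*pi**2)/(343*pi**3)) - (0) = 256*(-6 + 49*pi**2)/(343*pi**3).
Hence b_7 = (1/2)·(256*(-6 + 49*pi**2)/(343*pi**3)) = 128*(-6 + 49*pi**2)/(343*pi**3).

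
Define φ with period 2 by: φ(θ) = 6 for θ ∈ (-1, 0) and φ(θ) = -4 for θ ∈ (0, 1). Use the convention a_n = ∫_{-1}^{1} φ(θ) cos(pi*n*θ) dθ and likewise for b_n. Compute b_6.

0

b_6 = ∫_{-1}^{1} φ(θ) sin(6*pi*θ) dθ.
Split the integral at the breakpoints.
Directly, an antiderivative of (6) sin(6*pi*θ) is -cos(6*pi*θ)/pi; evaluating from -1 to 0: ∫_{-1}^{0} (6) sin(6*pi*θ) dθ = (-1/pi) - (-1/pi) = 0.
Directly, an antiderivative of (-4) sin(6*pi*θ) is 2*cos(6*pi*θ)/(3*pi); evaluating from 0 to 1: ∫_{0}^{1} (-4) sin(6*pi*θ) dθ = (2/(3*pi)) - (2/(3*pi)) = 0.
Summing the pieces gives b_6 = 0.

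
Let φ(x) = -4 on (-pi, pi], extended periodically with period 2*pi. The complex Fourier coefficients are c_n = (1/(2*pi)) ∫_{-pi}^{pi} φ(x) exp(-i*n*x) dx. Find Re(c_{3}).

Since φ is real-valued, Re(c_{3}) = (1/(2*pi)) ∫_{-pi}^{pi} φ(x) cos(3*x) dx = a_{3}/2.
φ is even and cos(3*x) is even, so the integrand is even: ∫_{-pi}^{pi} φ(x) cos(3*x) dx = 2∫_0^{pi} φ(x) cos(3*x) dx.
Directly, an antiderivative of (-4) cos(3*x) is -4*sin(3*x)/3; evaluating from 0 to pi: ∫_{0}^{pi} (-4) cos(3*x) dx = (0) - (0) = 0.
So ∫_{-pi}^{pi} φ(x) cos(3*x) dx = 0.
Hence Re(c_{3}) = (1/(2*pi))·(0) = 0.

0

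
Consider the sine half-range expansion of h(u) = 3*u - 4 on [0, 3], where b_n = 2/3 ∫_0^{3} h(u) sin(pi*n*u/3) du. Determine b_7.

b_7 = 2/3 ∫_0^{3} (3*u - 4) sin(7*pi*u/3) du.
Integrating by parts (boundary term plus one more integral), an antiderivative of (3*u - 4) sin(7*pi*u/3) is -9*u*cos(7*pi*u/3)/(7*pi) + 27*sin(7*pi*u/3)/(49*pi**2) + 12*cos(7*pi*u/3)/(7*pi); evaluating from 0 to 3: ∫_{0}^{3} (3*u - 4) sin(7*pi*u/3) du = (15/(7*pi)) - (12/(7*pi)) = 3/(7*pi).
Hence b_7 = (2/3)·(3/(7*pi)) = 2/(7*pi).

2/(7*pi)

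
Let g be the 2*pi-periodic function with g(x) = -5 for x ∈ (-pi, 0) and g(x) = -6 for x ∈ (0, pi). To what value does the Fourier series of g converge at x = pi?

-11/2

At x = pi the one-sided limits are g(pi^-) = -6 and g(pi^+) = -5.
By Dirichlet's theorem the series converges to their average, [(-6) + (-5)]/2 = -11/2.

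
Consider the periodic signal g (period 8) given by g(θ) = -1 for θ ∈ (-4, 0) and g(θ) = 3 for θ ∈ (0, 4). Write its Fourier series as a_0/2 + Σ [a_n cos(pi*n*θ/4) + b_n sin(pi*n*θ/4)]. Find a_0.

2

a_0 = 1/4 ∫_{-4}^{4} g(θ) dθ = 1/4 · (8) = 2.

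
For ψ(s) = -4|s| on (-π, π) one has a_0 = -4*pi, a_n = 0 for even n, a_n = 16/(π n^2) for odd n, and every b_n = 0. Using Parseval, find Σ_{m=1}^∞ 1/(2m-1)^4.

Parseval: a_0^2/2 + Σ a_n^2 = (1/π) ∫_{-π}^{π} ψ(s)^2 ds = 32*pi**2/3.
Subtract a_0^2/2 = 8*pi**2: Σ a_n^2 = 8*pi**2/3.
Only odd n contribute, with a_n^2 = 256/(π^2 n^4), so Σ_{m≥1} 1/(2m-1)^4 = π^2·(8*pi**2/3)/256 = pi**4/96.

pi**4/96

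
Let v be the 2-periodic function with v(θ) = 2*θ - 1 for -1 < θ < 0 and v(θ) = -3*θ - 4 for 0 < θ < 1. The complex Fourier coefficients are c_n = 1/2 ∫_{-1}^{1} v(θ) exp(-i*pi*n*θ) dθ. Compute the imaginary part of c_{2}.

Since v is real-valued, Im(c_{2}) = -1/2 ∫_{-1}^{1} v(θ) sin(2*pi*θ) dθ = -b_{2}/2.
Split the integral at the breakpoints.
Integrating by parts (boundary term plus one more integral), an antiderivative of (2*θ - 1) sin(2*pi*θ) is -θ*cos(2*pi*θ)/pi + sin(2*pi*θ)/(2*pi**2) + cos(2*pi*θ)/(2*pi); evaluating from -1 to 0: ∫_{-1}^{0} (2*θ - 1) sin(2*pi*θ) dθ = (1/(2*pi)) - (3/(2*pi)) = -1/pi.
Integrating by parts (boundary term plus one more integral), an antiderivative of (-3*θ - 4) sin(2*pi*θ) is 3*θ*cos(2*pi*θ)/(2*pi) - 3*sin(2*pi*θ)/(4*pi**2) + 2*cos(2*pi*θ)/pi; evaluating from 0 to 1: ∫_{0}^{1} (-3*θ - 4) sin(2*pi*θ) dθ = (7/(2*pi)) - (2/pi) = 3/(2*pi).
So ∫_{-1}^{1} v(θ) sin(2*pi*θ) dθ = 1/(2*pi).
Hence Im(c_{2}) = (-1/2)·(1/(2*pi)) = -1/(4*pi).

-1/(4*pi)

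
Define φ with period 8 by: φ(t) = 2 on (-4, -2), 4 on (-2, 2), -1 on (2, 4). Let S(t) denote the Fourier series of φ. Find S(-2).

At t = -2 the one-sided limits are φ(-2^-) = 2 and φ(-2^+) = 4.
By Dirichlet's theorem the series converges to their average, [(2) + (4)]/2 = 3.

3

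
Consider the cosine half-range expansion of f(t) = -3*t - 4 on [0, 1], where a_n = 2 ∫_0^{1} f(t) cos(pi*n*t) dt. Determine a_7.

12/(49*pi**2)

a_7 = 2 ∫_0^{1} (-3*t - 4) cos(7*pi*t) dt.
Integrating by parts (boundary term plus one more integral), an antiderivative of (-3*t - 4) cos(7*pi*t) is -3*t*sin(7*pi*t)/(7*pi) - 4*sin(7*pi*t)/(7*pi) - 3*cos(7*pi*t)/(49*pi**2); evaluating from 0 to 1: ∫_{0}^{1} (-3*t - 4) cos(7*pi*t) dt = (3/(49*pi**2)) - (-3/(49*pi**2)) = 6/(49*pi**2).
Hence a_7 = 2·(6/(49*pi**2)) = 12/(49*pi**2).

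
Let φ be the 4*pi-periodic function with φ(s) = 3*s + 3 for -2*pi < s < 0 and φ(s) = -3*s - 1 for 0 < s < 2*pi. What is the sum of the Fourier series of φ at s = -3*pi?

s = -3*pi differs from s = pi by -1 full period(s), and the series is 4*pi-periodic.
φ is continuous at s = pi with value -3*pi - 1, so the series converges to -3*pi - 1 there.

-3*pi - 1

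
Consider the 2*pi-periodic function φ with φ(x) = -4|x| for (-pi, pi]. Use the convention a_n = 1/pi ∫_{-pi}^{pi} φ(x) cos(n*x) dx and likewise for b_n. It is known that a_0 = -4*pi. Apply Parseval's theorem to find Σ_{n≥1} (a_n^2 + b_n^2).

Parseval: a_0^2/2 + Σ_{n≥1} (a_n^2+b_n^2) = 1/pi ∫_{-pi}^{pi} φ(x)^2 dx = 32*pi**2/3.
Subtract a_0^2/2 = 8*pi**2: Σ (a_n^2+b_n^2) = 8*pi**2/3.

8*pi**2/3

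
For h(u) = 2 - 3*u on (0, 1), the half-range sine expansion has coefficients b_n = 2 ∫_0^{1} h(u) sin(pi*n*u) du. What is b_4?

3/(2*pi)

b_4 = 2 ∫_0^{1} (2 - 3*u) sin(4*pi*u) du.
Integrating by parts (boundary term plus one more integral), an antiderivative of (2 - 3*u) sin(4*pi*u) is 3*u*cos(4*pi*u)/(4*pi) - 3*sin(4*pi*u)/(16*pi**2) - cos(4*pi*u)/(2*pi); evaluating from 0 to 1: ∫_{0}^{1} (2 - 3*u) sin(4*pi*u) du = (1/(4*pi)) - (-1/(2*pi)) = 3/(4*pi).
Hence b_4 = 2·(3/(4*pi)) = 3/(2*pi).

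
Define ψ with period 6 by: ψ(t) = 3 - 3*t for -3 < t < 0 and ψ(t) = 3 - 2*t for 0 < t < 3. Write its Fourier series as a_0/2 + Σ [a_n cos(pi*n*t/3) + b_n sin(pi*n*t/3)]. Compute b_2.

b_2 = 1/3 ∫_{-3}^{3} ψ(t) sin(2*pi*t/3) dt.
Split the integral at the breakpoints.
Integrating by parts (boundary term plus one more integral), an antiderivative of (3 - 3*t) sin(2*pi*t/3) is 9*t*cos(2*pi*t/3)/(2*pi) - 27*sin(2*pi*t/3)/(4*pi**2) - 9*cos(2*pi*t/3)/(2*pi); evaluating from -3 to 0: ∫_{-3}^{0} (3 - 3*t) sin(2*pi*t/3) dt = (-9/(2*pi)) - (-18/pi) = 27/(2*pi).
Integrating by parts (boundary term plus one more integral), an antiderivative of (3 - 2*t) sin(2*pi*t/3) is 3*t*cos(2*pi*t/3)/pi - 9*sin(2*pi*t/3)/(2*pi**2) - 9*cos(2*pi*t/3)/(2*pi); evaluating from 0 to 3: ∫_{0}^{3} (3 - 2*t) sin(2*pi*t/3) dt = (9/(2*pi)) - (-9/(2*pi)) = 9/pi.
Summing the pieces and multiplying by (1/3) gives b_2 = 15/(2*pi).

15/(2*pi)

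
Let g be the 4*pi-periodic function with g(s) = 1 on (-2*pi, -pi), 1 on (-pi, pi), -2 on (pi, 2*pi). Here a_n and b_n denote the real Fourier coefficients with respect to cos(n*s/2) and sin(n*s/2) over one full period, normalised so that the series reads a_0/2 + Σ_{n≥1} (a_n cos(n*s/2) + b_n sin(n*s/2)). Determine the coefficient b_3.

b_3 = (1/(2*pi)) ∫_{-2*pi}^{2*pi} g(s) sin(3*s/2) ds.
Split the integral at the breakpoints.
Directly, an antiderivative of (1) sin(3*s/2) is -2*cos(3*s/2)/3; evaluating from -2*pi to -pi: ∫_{-2*pi}^{-pi} (1) sin(3*s/2) ds = (0) - (2/3) = -2/3.
Directly, an antiderivative of (1) sin(3*s/2) is -2*cos(3*s/2)/3; evaluating from -pi to pi: ∫_{-pi}^{pi} (1) sin(3*s/2) ds = (0) - (0) = 0.
Directly, an antiderivative of (-2) sin(3*s/2) is 4*cos(3*s/2)/3; evaluating from pi to 2*pi: ∫_{pi}^{2*pi} (-2) sin(3*s/2) ds = (-4/3) - (0) = -4/3.
Summing the pieces and multiplying by (1/(2*pi)) gives b_3 = -1/pi.

-1/pi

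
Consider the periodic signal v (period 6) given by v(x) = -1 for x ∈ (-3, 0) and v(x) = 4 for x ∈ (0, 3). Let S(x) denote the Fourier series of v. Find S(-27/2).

x = -27/2 differs from x = -3/2 by -2 full period(s), and the series is 6-periodic.
v is continuous at x = -3/2 with value -1, so the series converges to -1 there.

-1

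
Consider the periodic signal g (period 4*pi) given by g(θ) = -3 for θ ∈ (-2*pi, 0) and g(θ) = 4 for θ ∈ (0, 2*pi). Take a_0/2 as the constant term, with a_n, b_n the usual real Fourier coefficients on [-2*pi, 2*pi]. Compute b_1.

14/pi

b_1 = (1/(2*pi)) ∫_{-2*pi}^{2*pi} g(θ) sin(θ/2) dθ.
Split the integral at the breakpoints.
Directly, an antiderivative of (-3) sin(θ/2) is 6*cos(θ/2); evaluating from -2*pi to 0: ∫_{-2*pi}^{0} (-3) sin(θ/2) dθ = (6) - (-6) = 12.
Directly, an antiderivative of (4) sin(θ/2) is -8*cos(θ/2); evaluating from 0 to 2*pi: ∫_{0}^{2*pi} (4) sin(θ/2) dθ = (8) - (-8) = 16.
Summing the pieces and multiplying by (1/(2*pi)) gives b_1 = 14/pi.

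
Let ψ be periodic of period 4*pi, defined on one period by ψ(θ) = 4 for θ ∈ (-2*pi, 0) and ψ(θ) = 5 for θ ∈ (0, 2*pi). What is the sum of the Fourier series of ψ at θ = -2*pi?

At θ = -2*pi the one-sided limits are ψ(-2*pi^-) = 5 and ψ(-2*pi^+) = 4.
By Dirichlet's theorem the series converges to their average, [(5) + (4)]/2 = 9/2.

9/2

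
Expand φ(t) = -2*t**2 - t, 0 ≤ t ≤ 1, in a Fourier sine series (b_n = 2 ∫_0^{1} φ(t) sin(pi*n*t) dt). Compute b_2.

3/pi

b_2 = 2 ∫_0^{1} (-2*t**2 - t) sin(2*pi*t) dt.
Integrating by parts twice (tabular method), an antiderivative of (-2*t**2 - t) sin(2*pi*t) is t**2*cos(2*pi*t)/pi - t*sin(2*pi*t)/pi**2 + t*cos(2*pi*t)/(2*pi) - sin(2*pi*t)/(4*pi**2) - cos(2*pi*t)/(2*pi**3); evaluating from 0 to 1: ∫_{0}^{1} (-2*t**2 - t) sin(2*pi*t) dt = ((-1 + 3*pi**2)/(2*pi**3)) - (-1/(2*pi**3)) = 3/(2*pi).
Hence b_2 = 2·(3/(2*pi)) = 3/pi.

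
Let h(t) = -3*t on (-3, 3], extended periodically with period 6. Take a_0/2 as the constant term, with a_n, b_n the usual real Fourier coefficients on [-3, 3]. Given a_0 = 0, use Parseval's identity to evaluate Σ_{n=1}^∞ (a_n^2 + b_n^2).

54

Parseval: a_0^2/2 + Σ_{n≥1} (a_n^2+b_n^2) = 1/3 ∫_{-3}^{3} h(t)^2 dt = 54.
Subtract a_0^2/2 = 0: Σ (a_n^2+b_n^2) = 54.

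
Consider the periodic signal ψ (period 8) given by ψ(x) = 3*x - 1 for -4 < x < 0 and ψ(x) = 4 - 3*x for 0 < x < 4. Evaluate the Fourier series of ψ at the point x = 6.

x = 6 differs from x = -2 by 1 full period(s), and the series is 8-periodic.
ψ is continuous at x = -2 with value -7, so the series converges to -7 there.

-7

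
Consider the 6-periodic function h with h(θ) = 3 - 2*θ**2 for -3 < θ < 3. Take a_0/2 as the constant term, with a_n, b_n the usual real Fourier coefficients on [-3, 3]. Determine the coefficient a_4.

-9/(2*pi**2)

a_4 = 1/3 ∫_{-3}^{3} h(θ) cos(4*pi*θ/3) dθ.
h is even and cos(4*pi*θ/3) is even, so the integrand is even and a_4 = 2/3 ∫_0^{3} h(θ) cos(4*pi*θ/3) dθ.
Integrating by parts twice (tabular method), an antiderivative of (3 - 2*θ**2) cos(4*pi*θ/3) is -3*θ**2*sin(4*pi*θ/3)/(2*pi) - 9*θ*cos(4*pi*θ/3)/(4*pi**2) + 27*sin(4*pi*θ/3)/(16*pi**3) + 9*sin(4*pi*θ/3)/(4*pi); evaluating from 0 to 3: ∫_{0}^{3} (3 - 2*θ**2) cos(4*pi*θ/3) dθ = (-27/(4*pi**2)) - (0) = -27/(4*pi**2).
Hence a_4 = (2/3)·(-27/(4*pi**2)) = -9/(2*pi**2).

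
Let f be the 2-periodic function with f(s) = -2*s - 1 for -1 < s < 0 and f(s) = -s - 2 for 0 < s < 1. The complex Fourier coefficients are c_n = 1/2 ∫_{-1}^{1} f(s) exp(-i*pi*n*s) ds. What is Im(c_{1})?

Since f is real-valued, Im(c_{1}) = -1/2 ∫_{-1}^{1} f(s) sin(pi*s) ds = -b_{1}/2.
Split the integral at the breakpoints.
Integrating by parts (boundary term plus one more integral), an antiderivative of (-2*s - 1) sin(pi*s) is 2*s*cos(pi*s)/pi - 2*sin(pi*s)/pi**2 + cos(pi*s)/pi; evaluating from -1 to 0: ∫_{-1}^{0} (-2*s - 1) sin(pi*s) ds = (1/pi) - (1/pi) = 0.
Integrating by parts (boundary term plus one more integral), an antiderivative of (-s - 2) sin(pi*s) is s*cos(pi*s)/pi - sin(pi*s)/pi**2 + 2*cos(pi*s)/pi; evaluating from 0 to 1: ∫_{0}^{1} (-s - 2) sin(pi*s) ds = (-3/pi) - (2/pi) = -5/pi.
So ∫_{-1}^{1} f(s) sin(pi*s) ds = -5/pi.
Hence Im(c_{1}) = (-1/2)·(-5/pi) = 5/(2*pi).

5/(2*pi)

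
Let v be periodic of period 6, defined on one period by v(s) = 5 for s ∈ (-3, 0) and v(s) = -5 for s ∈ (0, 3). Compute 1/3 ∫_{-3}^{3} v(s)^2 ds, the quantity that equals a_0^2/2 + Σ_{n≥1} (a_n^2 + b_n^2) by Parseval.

50

1/3 ∫_{-3}^{3} v(s)^2 ds = 1/3 · (150) = 50.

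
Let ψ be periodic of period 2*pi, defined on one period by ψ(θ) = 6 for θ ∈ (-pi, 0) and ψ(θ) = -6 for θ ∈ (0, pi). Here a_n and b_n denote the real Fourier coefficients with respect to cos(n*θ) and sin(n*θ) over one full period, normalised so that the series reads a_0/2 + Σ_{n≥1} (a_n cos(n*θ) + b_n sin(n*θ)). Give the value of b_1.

b_1 = 1/pi ∫_{-pi}^{pi} ψ(θ) sin(θ) dθ.
ψ is odd and sin(θ) is odd, so the integrand is even and b_1 = 2/pi ∫_0^{pi} ψ(θ) sin(θ) dθ.
Directly, an antiderivative of (-6) sin(θ) is 6*cos(θ); evaluating from 0 to pi: ∫_{0}^{pi} (-6) sin(θ) dθ = (-6) - (6) = -12.
Hence b_1 = (2/pi)·(-12) = -24/pi.

-24/pi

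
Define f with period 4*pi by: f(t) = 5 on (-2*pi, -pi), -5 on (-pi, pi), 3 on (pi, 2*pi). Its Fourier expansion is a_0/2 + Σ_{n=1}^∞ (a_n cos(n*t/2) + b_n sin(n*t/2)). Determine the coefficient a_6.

a_6 = (1/(2*pi)) ∫_{-2*pi}^{2*pi} f(t) cos(3*t) dt.
Split the integral at the breakpoints.
Directly, an antiderivative of (5) cos(3*t) is 5*sin(3*t)/3; evaluating from -2*pi to -pi: ∫_{-2*pi}^{-pi} (5) cos(3*t) dt = (0) - (0) = 0.
Directly, an antiderivative of (-5) cos(3*t) is -5*sin(3*t)/3; evaluating from -pi to pi: ∫_{-pi}^{pi} (-5) cos(3*t) dt = (0) - (0) = 0.
Directly, an antiderivative of (3) cos(3*t) is sin(3*t); evaluating from pi to 2*pi: ∫_{pi}^{2*pi} (3) cos(3*t) dt = (0) - (0) = 0.
Summing the pieces and multiplying by (1/(2*pi)) gives a_6 = 0.

0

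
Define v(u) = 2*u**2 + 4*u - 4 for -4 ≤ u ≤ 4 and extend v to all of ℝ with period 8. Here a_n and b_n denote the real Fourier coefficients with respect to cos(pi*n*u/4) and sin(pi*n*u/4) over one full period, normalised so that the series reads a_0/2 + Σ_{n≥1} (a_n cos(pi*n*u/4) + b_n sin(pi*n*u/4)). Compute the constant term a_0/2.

a_0 = 1/4 ∫_{-4}^{4} v(u) du = 1/4 · (160/3) = 40/3.
So the constant term a_0/2 = 20/3.

20/3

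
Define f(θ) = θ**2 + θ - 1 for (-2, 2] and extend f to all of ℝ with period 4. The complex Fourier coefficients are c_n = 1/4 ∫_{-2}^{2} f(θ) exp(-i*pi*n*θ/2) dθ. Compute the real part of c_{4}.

1/(2*pi**2)

Since f is real-valued, Re(c_{4}) = 1/4 ∫_{-2}^{2} f(θ) cos(2*pi*θ) dθ = a_{4}/2.
Integrating by parts twice (tabular method), an antiderivative of (θ**2 + θ - 1) cos(2*pi*θ) is θ**2*sin(2*pi*θ)/(2*pi) + θ*sin(2*pi*θ)/(2*pi) + θ*cos(2*pi*θ)/(2*pi**2) - sin(2*pi*θ)/(2*pi) - sin(2*pi*θ)/(4*pi**3) + cos(2*pi*θ)/(4*pi**2); evaluating from -2 to 2: ∫_{-2}^{2} (θ**2 + θ - 1) cos(2*pi*θ) dθ = (5/(4*pi**2)) - (-3/(4*pi**2)) = 2/pi**2.
Hence Re(c_{4}) = (1/4)·(2/pi**2) = 1/(2*pi**2).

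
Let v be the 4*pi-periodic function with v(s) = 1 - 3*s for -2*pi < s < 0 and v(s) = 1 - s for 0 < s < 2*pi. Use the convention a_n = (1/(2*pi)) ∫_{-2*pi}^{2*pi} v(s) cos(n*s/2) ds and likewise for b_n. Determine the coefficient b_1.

-8

b_1 = (1/(2*pi)) ∫_{-2*pi}^{2*pi} v(s) sin(s/2) ds.
Split the integral at the breakpoints.
Integrating by parts (boundary term plus one more integral), an antiderivative of (1 - 3*s) sin(s/2) is 6*s*cos(s/2) - 12*sin(s/2) - 2*cos(s/2); evaluating from -2*pi to 0: ∫_{-2*pi}^{0} (1 - 3*s) sin(s/2) ds = (-2) - (2 + 12*pi) = -12*pi - 4.
Integrating by parts (boundary term plus one more integral), an antiderivative of (1 - s) sin(s/2) is 2*s*cos(s/2) - 4*sin(s/2) - 2*cos(s/2); evaluating from 0 to 2*pi: ∫_{0}^{2*pi} (1 - s) sin(s/2) ds = (2 - 4*pi) - (-2) = 4 - 4*pi.
Summing the pieces and multiplying by (1/(2*pi)) gives b_1 = -8.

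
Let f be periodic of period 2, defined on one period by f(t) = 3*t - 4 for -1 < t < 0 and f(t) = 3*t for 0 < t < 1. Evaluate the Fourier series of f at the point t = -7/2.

t = -7/2 differs from t = 1/2 by -2 full period(s), and the series is 2-periodic.
f is continuous at t = 1/2 with value 3/2, so the series converges to 3/2 there.

3/2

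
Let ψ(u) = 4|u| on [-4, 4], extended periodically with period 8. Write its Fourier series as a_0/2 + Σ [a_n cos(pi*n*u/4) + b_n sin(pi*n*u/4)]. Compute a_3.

a_3 = 1/4 ∫_{-4}^{4} ψ(u) cos(3*pi*u/4) du.
ψ is even and cos(3*pi*u/4) is even, so the integrand is even and a_3 = 1/2 ∫_0^{4} ψ(u) cos(3*pi*u/4) du.
Integrating by parts (boundary term plus one more integral), an antiderivative of (4*u) cos(3*pi*u/4) is 16*u*sin(3*pi*u/4)/(3*pi) + 64*cos(3*pi*u/4)/(9*pi**2); evaluating from 0 to 4: ∫_{0}^{4} (4*u) cos(3*pi*u/4) du = (-64/(9*pi**2)) - (64/(9*pi**2)) = -128/(9*pi**2).
Hence a_3 = (1/2)·(-128/(9*pi**2)) = -64/(9*pi**2).

-64/(9*pi**2)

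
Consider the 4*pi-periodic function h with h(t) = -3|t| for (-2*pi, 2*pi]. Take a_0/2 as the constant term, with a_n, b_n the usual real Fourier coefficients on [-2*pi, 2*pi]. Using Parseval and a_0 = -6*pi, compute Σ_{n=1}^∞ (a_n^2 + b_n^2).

Parseval: a_0^2/2 + Σ_{n≥1} (a_n^2+b_n^2) = (1/(2*pi)) ∫_{-2*pi}^{2*pi} h(t)^2 dt = 24*pi**2.
Subtract a_0^2/2 = 18*pi**2: Σ (a_n^2+b_n^2) = 6*pi**2.

6*pi**2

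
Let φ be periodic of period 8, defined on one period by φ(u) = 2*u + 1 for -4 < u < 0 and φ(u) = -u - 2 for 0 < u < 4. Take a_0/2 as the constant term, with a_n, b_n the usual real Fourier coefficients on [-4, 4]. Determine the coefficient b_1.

-2/pi

b_1 = 1/4 ∫_{-4}^{4} φ(u) sin(pi*u/4) du.
Split the integral at the breakpoints.
Integrating by parts (boundary term plus one more integral), an antiderivative of (2*u + 1) sin(pi*u/4) is -8*u*cos(pi*u/4)/pi + 32*sin(pi*u/4)/pi**2 - 4*cos(pi*u/4)/pi; evaluating from -4 to 0: ∫_{-4}^{0} (2*u + 1) sin(pi*u/4) du = (-4/pi) - (-28/pi) = 24/pi.
Integrating by parts (boundary term plus one more integral), an antiderivative of (-u - 2) sin(pi*u/4) is 4*u*cos(pi*u/4)/pi - 16*sin(pi*u/4)/pi**2 + 8*cos(pi*u/4)/pi; evaluating from 0 to 4: ∫_{0}^{4} (-u - 2) sin(pi*u/4) du = (-24/pi) - (8/pi) = -32/pi.
Summing the pieces and multiplying by (1/4) gives b_1 = -2/pi.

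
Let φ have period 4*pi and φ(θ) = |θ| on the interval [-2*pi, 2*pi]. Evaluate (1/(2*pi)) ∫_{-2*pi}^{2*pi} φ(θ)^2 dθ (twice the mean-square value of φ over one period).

(1/(2*pi)) ∫_{-2*pi}^{2*pi} φ(θ)^2 dθ = (1/(2*pi)) · (16*pi**3/3) = 8*pi**2/3.

8*pi**2/3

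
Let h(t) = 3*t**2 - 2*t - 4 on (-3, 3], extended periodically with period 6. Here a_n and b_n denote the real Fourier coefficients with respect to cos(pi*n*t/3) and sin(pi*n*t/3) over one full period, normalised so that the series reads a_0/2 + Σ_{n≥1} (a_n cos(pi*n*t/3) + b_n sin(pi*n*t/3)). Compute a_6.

3/pi**2

a_6 = 1/3 ∫_{-3}^{3} h(t) cos(2*pi*t) dt.
Integrating by parts twice (tabular method), an antiderivative of (3*t**2 - 2*t - 4) cos(2*pi*t) is 3*t**2*sin(2*pi*t)/(2*pi) - t*sin(2*pi*t)/pi + 3*t*cos(2*pi*t)/(2*pi**2) - 2*sin(2*pi*t)/pi - 3*sin(2*pi*t)/(4*pi**3) - cos(2*pi*t)/(2*pi**2); evaluating from -3 to 3: ∫_{-3}^{3} (3*t**2 - 2*t - 4) cos(2*pi*t) dt = (4/pi**2) - (-5/pi**2) = 9/pi**2.
Hence a_6 = (1/3)·(9/pi**2) = 3/pi**2.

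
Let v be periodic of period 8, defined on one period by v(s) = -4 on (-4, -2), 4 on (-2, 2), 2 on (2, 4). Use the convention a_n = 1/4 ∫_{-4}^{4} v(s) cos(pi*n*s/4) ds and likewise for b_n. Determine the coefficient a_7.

-10/(7*pi)

a_7 = 1/4 ∫_{-4}^{4} v(s) cos(7*pi*s/4) ds.
Split the integral at the breakpoints.
Directly, an antiderivative of (-4) cos(7*pi*s/4) is -16*sin(7*pi*s/4)/(7*pi); evaluating from -4 to -2: ∫_{-4}^{-2} (-4) cos(7*pi*s/4) ds = (-16/(7*pi)) - (0) = -16/(7*pi).
Directly, an antiderivative of (4) cos(7*pi*s/4) is 16*sin(7*pi*s/4)/(7*pi); evaluating from -2 to 2: ∫_{-2}^{2} (4) cos(7*pi*s/4) ds = (-16/(7*pi)) - (16/(7*pi)) = -32/(7*pi).
Directly, an antiderivative of (2) cos(7*pi*s/4) is 8*sin(7*pi*s/4)/(7*pi); evaluating from 2 to 4: ∫_{2}^{4} (2) cos(7*pi*s/4) ds = (0) - (-8/(7*pi)) = 8/(7*pi).
Summing the pieces and multiplying by (1/4) gives a_7 = -10/(7*pi).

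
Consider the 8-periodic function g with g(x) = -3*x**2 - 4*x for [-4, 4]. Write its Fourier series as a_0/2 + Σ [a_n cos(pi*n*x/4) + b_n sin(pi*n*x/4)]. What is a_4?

a_4 = 1/4 ∫_{-4}^{4} g(x) cos(pi*x) dx.
Integrating by parts twice (tabular method), an antiderivative of (-3*x**2 - 4*x) cos(pi*x) is -3*x**2*sin(pi*x)/pi - 4*x*sin(pi*x)/pi - 6*x*cos(pi*x)/pi**2 + 6*sin(pi*x)/pi**3 - 4*cos(pi*x)/pi**2; evaluating from -4 to 4: ∫_{-4}^{4} (-3*x**2 - 4*x) cos(pi*x) dx = (-28/pi**2) - (20/pi**2) = -48/pi**2.
Hence a_4 = (1/4)·(-48/pi**2) = -12/pi**2.

-12/pi**2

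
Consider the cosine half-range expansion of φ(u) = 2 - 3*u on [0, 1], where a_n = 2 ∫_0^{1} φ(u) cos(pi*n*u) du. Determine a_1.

12/pi**2

a_1 = 2 ∫_0^{1} (2 - 3*u) cos(pi*u) du.
Integrating by parts (boundary term plus one more integral), an antiderivative of (2 - 3*u) cos(pi*u) is -3*u*sin(pi*u)/pi + 2*sin(pi*u)/pi - 3*cos(pi*u)/pi**2; evaluating from 0 to 1: ∫_{0}^{1} (2 - 3*u) cos(pi*u) du = (3/pi**2) - (-3/pi**2) = 6/pi**2.
Hence a_1 = 2·(6/pi**2) = 12/pi**2.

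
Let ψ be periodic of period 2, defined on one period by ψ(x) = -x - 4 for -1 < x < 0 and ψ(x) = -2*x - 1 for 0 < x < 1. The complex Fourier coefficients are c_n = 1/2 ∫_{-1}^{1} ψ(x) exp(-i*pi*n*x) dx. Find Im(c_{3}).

-1/(2*pi)

Since ψ is real-valued, Im(c_{3}) = -1/2 ∫_{-1}^{1} ψ(x) sin(3*pi*x) dx = -b_{3}/2.
Split the integral at the breakpoints.
Integrating by parts (boundary term plus one more integral), an antiderivative of (-x - 4) sin(3*pi*x) is x*cos(3*pi*x)/(3*pi) - sin(3*pi*x)/(9*pi**2) + 4*cos(3*pi*x)/(3*pi); evaluating from -1 to 0: ∫_{-1}^{0} (-x - 4) sin(3*pi*x) dx = (4/(3*pi)) - (-1/pi) = 7/(3*pi).
Integrating by parts (boundary term plus one more integral), an antiderivative of (-2*x - 1) sin(3*pi*x) is 2*x*cos(3*pi*x)/(3*pi) - 2*sin(3*pi*x)/(9*pi**2) + cos(3*pi*x)/(3*pi); evaluating from 0 to 1: ∫_{0}^{1} (-2*x - 1) sin(3*pi*x) dx = (-1/pi) - (1/(3*pi)) = -4/(3*pi).
So ∫_{-1}^{1} ψ(x) sin(3*pi*x) dx = 1/pi.
Hence Im(c_{3}) = (-1/2)·(1/pi) = -1/(2*pi).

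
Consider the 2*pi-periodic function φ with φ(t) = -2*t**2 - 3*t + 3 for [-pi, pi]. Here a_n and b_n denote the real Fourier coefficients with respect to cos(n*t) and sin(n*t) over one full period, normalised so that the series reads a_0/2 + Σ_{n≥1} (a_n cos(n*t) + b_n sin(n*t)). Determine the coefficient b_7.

-6/7

b_7 = 1/pi ∫_{-pi}^{pi} φ(t) sin(7*t) dt.
Integrating by parts twice (tabular method), an antiderivative of (-2*t**2 - 3*t + 3) sin(7*t) is 2*t**2*cos(7*t)/7 - 4*t*sin(7*t)/49 + 3*t*cos(7*t)/7 - 3*sin(7*t)/49 - 151*cos(7*t)/343; evaluating from -pi to pi: ∫_{-pi}^{pi} (-2*t**2 - 3*t + 3) sin(7*t) dt = (-2*pi**2/7 - 3*pi/7 + 151/343) - (-2*pi**2/7 + 151/343 + 3*pi/7) = -6*pi/7.
Hence b_7 = (1/pi)·(-6*pi/7) = -6/7.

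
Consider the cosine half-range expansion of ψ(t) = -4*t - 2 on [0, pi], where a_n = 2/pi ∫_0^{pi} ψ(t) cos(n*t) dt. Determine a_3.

a_3 = 2/pi ∫_0^{pi} (-4*t - 2) cos(3*t) dt.
Integrating by parts (boundary term plus one more integral), an antiderivative of (-4*t - 2) cos(3*t) is -4*t*sin(3*t)/3 - 2*sin(3*t)/3 - 4*cos(3*t)/9; evaluating from 0 to pi: ∫_{0}^{pi} (-4*t - 2) cos(3*t) dt = (4/9) - (-4/9) = 8/9.
Hence a_3 = (2/pi)·(8/9) = 16/(9*pi).

16/(9*pi)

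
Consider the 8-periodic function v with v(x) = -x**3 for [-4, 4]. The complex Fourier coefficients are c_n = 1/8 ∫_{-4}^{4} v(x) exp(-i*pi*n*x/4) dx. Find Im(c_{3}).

Since v is real-valued, Im(c_{3}) = -1/8 ∫_{-4}^{4} v(x) sin(3*pi*x/4) dx = -b_{3}/2.
v is odd and sin(3*pi*x/4) is odd, so the integrand is even: ∫_{-4}^{4} v(x) sin(3*pi*x/4) dx = 2∫_0^{4} v(x) sin(3*pi*x/4) dx.
Integrating by parts three times (tabular method), an antiderivative of (-x**3) sin(3*pi*x/4) is 4*x**3*cos(3*pi*x/4)/(3*pi) - 16*x**2*sin(3*pi*x/4)/(3*pi**2) - 128*x*cos(3*pi*x/4)/(9*pi**3) + 512*sin(3*pi*x/4)/(27*pi**4); evaluating from 0 to 4: ∫_{0}^{4} (-x**3) sin(3*pi*x/4) dx = (256*(2 - 3*pi**2)/(9*pi**3)) - (0) = 256*(2 - 3*pi**2)/(9*pi**3).
So ∫_{-4}^{4} v(x) sin(3*pi*x/4) dx = 512*(2 - 3*pi**2)/(9*pi**3).
Hence Im(c_{3}) = (-1/8)·(512*(2 - 3*pi**2)/(9*pi**3)) = 64*(-2 + 3*pi**2)/(9*pi**3).

64*(-2 + 3*pi**2)/(9*pi**3)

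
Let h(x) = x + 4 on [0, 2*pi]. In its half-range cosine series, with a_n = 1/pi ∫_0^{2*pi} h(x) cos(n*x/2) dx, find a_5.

-8/(25*pi)

a_5 = 1/pi ∫_0^{2*pi} (x + 4) cos(5*x/2) dx.
Integrating by parts (boundary term plus one more integral), an antiderivative of (x + 4) cos(5*x/2) is 2*x*sin(5*x/2)/5 + 8*sin(5*x/2)/5 + 4*cos(5*x/2)/25; evaluating from 0 to 2*pi: ∫_{0}^{2*pi} (x + 4) cos(5*x/2) dx = (-4/25) - (4/25) = -8/25.
Hence a_5 = (1/pi)·(-8/25) = -8/(25*pi).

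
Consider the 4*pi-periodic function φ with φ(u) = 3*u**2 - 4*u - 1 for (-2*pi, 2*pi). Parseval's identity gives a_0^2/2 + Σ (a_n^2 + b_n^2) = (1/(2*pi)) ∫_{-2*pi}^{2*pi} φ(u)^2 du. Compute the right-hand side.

(1/(2*pi)) ∫_{-2*pi}^{2*pi} φ(u)^2 du = (1/(2*pi)) · (4*pi*(15 + 200*pi**2 + 432*pi**4)/15) = 2 + 80*pi**2/3 + 288*pi**4/5.

2 + 80*pi**2/3 + 288*pi**4/5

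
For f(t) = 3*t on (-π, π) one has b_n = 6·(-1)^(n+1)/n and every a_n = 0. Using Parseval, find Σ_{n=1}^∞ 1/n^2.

pi**2/6

Parseval: Σ b_n^2 = (1/π) ∫_{-π}^{π} f(t)^2 dt = 6*pi**2.
Σ b_n^2 = Σ 36/n^2, so Σ 1/n^2 = (6*pi**2)/36 = pi**2/6.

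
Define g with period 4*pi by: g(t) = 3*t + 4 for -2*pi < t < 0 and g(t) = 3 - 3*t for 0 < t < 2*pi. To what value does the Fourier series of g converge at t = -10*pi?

7/2 - 6*pi

t = -10*pi differs from t = -2*pi by -2 full period(s), and the series is 4*pi-periodic.
At t = -2*pi the one-sided limits are g(-2*pi^-) = 3 - 6*pi and g(-2*pi^+) = 4 - 6*pi.
By Dirichlet's theorem the series converges to their average, [(3 - 6*pi) + (4 - 6*pi)]/2 = 7/2 - 6*pi.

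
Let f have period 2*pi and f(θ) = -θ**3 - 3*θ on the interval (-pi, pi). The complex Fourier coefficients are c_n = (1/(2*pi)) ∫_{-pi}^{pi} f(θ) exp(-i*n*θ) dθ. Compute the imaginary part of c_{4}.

-pi**2/4 - 21/32

Since f is real-valued, Im(c_{4}) = -(1/(2*pi)) ∫_{-pi}^{pi} f(θ) sin(4*θ) dθ = -b_{4}/2.
f is odd and sin(4*θ) is odd, so the integrand is even: ∫_{-pi}^{pi} f(θ) sin(4*θ) dθ = 2∫_0^{pi} f(θ) sin(4*θ) dθ.
Integrating by parts three times (tabular method), an antiderivative of (-θ**3 - 3*θ) sin(4*θ) is θ**3*cos(4*θ)/4 - 3*θ**2*sin(4*θ)/16 + 21*θ*cos(4*θ)/32 - 21*sin(4*θ)/128; evaluating from 0 to pi: ∫_{0}^{pi} (-θ**3 - 3*θ) sin(4*θ) dθ = (pi*(21 + 8*pi**2)/32) - (0) = pi*(21 + 8*pi**2)/32.
So ∫_{-pi}^{pi} f(θ) sin(4*θ) dθ = pi*(21 + 8*pi**2)/16.
Hence Im(c_{4}) = (-1/(2*pi))·(pi*(21 + 8*pi**2)/16) = -pi**2/4 - 21/32.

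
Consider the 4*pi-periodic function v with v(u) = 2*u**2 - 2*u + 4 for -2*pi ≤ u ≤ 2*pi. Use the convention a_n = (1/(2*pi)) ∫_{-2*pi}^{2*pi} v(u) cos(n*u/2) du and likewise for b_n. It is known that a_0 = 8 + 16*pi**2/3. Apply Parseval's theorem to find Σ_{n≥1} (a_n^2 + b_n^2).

Parseval: a_0^2/2 + Σ_{n≥1} (a_n^2+b_n^2) = (1/(2*pi)) ∫_{-2*pi}^{2*pi} v(u)^2 du = 32 + 160*pi**2/3 + 128*pi**4/5.
Subtract a_0^2/2 = 32*(3 + 2*pi**2)**2/9: Σ (a_n^2+b_n^2) = 32*pi**2*(15 + 16*pi**2)/45.

32*pi**2*(15 + 16*pi**2)/45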